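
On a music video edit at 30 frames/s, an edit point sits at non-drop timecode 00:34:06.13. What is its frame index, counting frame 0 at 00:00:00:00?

Total seconds to the label: (0 × 3600 + 34 × 60 + 6) = 2046.
Frame index = 2046 × 30 + 13 = 61393.

61393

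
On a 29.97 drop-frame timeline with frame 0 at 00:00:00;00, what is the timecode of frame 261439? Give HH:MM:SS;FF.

02:25:23;11

Ten DF minutes hold 17982 frames, so frame 261439 lies in block 14 (frames 251748–269729) with 9691 frames into that block.
The block's first minute is 1800 frames and the rest 1798 each; 9691 frames reaches minute 5, so 14 × 18 + 5 × 2 = 262 labels have been skipped so far.
Adding those back, label number 261439 + 262 = 261701 at 30 labels/s is 8723 s + 11 f = 2 h 25 min 23 s frame 11, i.e. 02:25:23;11.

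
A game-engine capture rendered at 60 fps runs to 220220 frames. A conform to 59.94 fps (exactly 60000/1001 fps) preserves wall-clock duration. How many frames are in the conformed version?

Target frames = source frames × (target rate / source rate) = 220220 × (60000/1001)/(60) = 220220 × 1000/1001 = 220000.

220000 frames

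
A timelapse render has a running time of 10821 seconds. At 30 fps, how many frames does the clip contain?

324630 frames

Frames = 10821 × 30 = 324630.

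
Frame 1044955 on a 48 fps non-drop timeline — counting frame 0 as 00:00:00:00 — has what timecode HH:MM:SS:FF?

1044955 ÷ 48 = 21769 full seconds, remainder 43 frames.
21769 s = 6 h 2 min 49 s.
Timecode: 06:02:49:43.

06:02:49:43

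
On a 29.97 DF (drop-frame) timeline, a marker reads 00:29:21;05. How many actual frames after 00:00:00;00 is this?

Complete 10-minute blocks: 2, each 17982 frames → 35964.
Remaining 9 whole minutes in the current block: 1800 + 8 × 1798 = 16184 frames.
Within the current minute: 21 × 30 + 5 − 2 = 633 (labels ;00/;01 skipped at this minute). Total = 35964 + 16184 + 633 = 52781.

52781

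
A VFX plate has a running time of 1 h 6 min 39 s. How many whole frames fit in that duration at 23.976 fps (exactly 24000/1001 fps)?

95880 frames

1 h 6 min 39 s = 3999 s.
Frames = 3999 × 24000/1001 = 95976000/1001 ≈ 95880.1199.
Complete frames: 95880.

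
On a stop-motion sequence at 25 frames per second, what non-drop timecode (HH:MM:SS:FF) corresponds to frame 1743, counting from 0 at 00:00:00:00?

1743 ÷ 25 = 69 full seconds, remainder 18 frames.
69 s = 0 h 1 min 9 s.
Timecode: 00:01:09:18.

00:01:09:18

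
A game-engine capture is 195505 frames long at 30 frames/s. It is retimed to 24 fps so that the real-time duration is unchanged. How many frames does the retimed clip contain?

156404 frames

Target frames = source frames × (target rate / source rate) = 195505 × (24)/(30) = 195505 × 4/5 = 156404.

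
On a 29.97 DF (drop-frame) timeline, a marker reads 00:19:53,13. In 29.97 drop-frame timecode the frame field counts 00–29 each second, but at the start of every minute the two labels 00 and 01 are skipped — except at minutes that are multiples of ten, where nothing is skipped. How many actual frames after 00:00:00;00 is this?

35767

As if non-drop at 30 labels/s: (0 × 3600 + 19 × 60 + 53) × 30 + 13 = 35803.
Minute boundaries passed: 19; those not divisible by 10: 19 − 1 = 18; dropped labels = 2 × 18 = 36.
Actual frame index = 35803 − 36 = 35767.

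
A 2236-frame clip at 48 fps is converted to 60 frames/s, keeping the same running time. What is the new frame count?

Target frames = source frames × (target rate / source rate) = 2236 × (60)/(48) = 2236 × 5/4 = 2795.

2795 frames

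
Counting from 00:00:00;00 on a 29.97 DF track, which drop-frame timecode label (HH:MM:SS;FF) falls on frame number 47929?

00:26:39;07

Each 10-minute DF block holds 10 × 60 × 30 − 9 × 2 = 17982 frames. 47929 ÷ 17982 → 2 full blocks, remainder 11965.
Within the partial block the first minute is 1800 frames and each further minute 1798, so 6 further minute boundaries passed. Total skipped labels = 18 × 2 + 2 × 6 = 48.
Non-drop label index = 47929 + 48 = 47977; at 30 labels/s that is 00:26:39:07, i.e. DF 00:26:39;07.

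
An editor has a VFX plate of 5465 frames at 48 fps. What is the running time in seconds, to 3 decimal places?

113.854 seconds

Running time = 5465 × 1/48 = 5465/48 s ≈ 113.854 s.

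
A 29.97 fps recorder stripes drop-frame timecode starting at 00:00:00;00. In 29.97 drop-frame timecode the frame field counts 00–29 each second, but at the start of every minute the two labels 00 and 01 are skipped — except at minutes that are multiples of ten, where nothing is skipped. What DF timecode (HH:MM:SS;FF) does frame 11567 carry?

00:06:25;29

Ten DF minutes hold 17982 frames, so frame 11567 lies in block 0 (frames 0–17981) with 11567 frames into that block.
The block's first minute is 1800 frames and the rest 1798 each; 11567 frames reaches minute 6, so 0 × 18 + 6 × 2 = 12 labels have been skipped so far.
Adding those back, label number 11567 + 12 = 11579 at 30 labels/s is 385 s + 29 f = 0 h 6 min 25 s frame 29, i.e. 00:06:25;29.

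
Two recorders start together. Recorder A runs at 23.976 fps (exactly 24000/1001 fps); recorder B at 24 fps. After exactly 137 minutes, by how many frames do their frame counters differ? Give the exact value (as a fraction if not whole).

197280/1001 frames

137 min = 8220 s.
A emits 24000/1001 × 8220 = 197280000/1001 frames; B emits 24 × 8220 = 197280.
Difference = 197280/1001 frames (≈ 197.0829); B is ahead of A.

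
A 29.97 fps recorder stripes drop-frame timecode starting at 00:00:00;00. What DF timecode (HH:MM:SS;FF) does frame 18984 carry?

00:10:33;12

Each 10-minute DF block holds 10 × 60 × 30 − 9 × 2 = 17982 frames. 18984 ÷ 17982 → 1 full block, remainder 1002.
Within the partial block the first minute is 1800 frames and each further minute 1798, so 0 further minute boundaries passed. Total skipped labels = 18 × 1 + 2 × 0 = 18.
Non-drop label index = 18984 + 18 = 19002; at 30 labels/s that is 00:10:33:12, i.e. DF 00:10:33;12.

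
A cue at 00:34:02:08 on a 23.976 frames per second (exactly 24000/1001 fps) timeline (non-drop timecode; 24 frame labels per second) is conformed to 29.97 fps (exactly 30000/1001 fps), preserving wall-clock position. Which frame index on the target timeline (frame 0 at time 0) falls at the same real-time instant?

frame 61270

Source frame index: (0×3600 + 34×60 + 2) × 24 + 8 = 49016.
Real time: 49016 / (24000/1001) = 6133127/3000 s.
Target frame: (6133127/3000) × (30000/1001) = 61270.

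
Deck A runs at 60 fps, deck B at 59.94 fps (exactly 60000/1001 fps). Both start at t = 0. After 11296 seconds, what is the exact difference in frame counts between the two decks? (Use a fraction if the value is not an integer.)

A emits 60 × 11296 = 677760 frames; B emits 60000/1001 × 11296 = 677760000/1001.
Difference = 677760/1001 frames (≈ 677.0829); B is behind A.

677760/1001 frames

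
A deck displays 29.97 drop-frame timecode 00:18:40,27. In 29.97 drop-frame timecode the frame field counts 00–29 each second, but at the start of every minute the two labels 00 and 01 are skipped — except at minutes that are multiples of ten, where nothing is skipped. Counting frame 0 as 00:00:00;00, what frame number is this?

Complete 10-minute blocks: 1, each 17982 frames → 17982.
Remaining 8 whole minutes in the current block: 1800 + 7 × 1798 = 14386 frames.
Within the current minute: 40 × 30 + 27 − 2 = 1225 (labels ;00/;01 skipped at this minute). Total = 17982 + 14386 + 1225 = 33593.

33593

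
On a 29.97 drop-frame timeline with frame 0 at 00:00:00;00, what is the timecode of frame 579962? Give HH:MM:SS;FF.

05:22:31;12

Ten DF minutes hold 17982 frames, so frame 579962 lies in block 32 (frames 575424–593405) with 4538 frames into that block.
The block's first minute is 1800 frames and the rest 1798 each; 4538 frames reaches minute 2, so 32 × 18 + 2 × 2 = 580 labels have been skipped so far.
Adding those back, label number 579962 + 580 = 580542 at 30 labels/s is 19351 s + 12 f = 5 h 22 min 31 s frame 12, i.e. 05:22:31;12.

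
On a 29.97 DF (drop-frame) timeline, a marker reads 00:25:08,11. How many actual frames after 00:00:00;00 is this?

As if non-drop at 30 labels/s: (0 × 3600 + 25 × 60 + 8) × 30 + 11 = 45251.
Minute boundaries passed: 25; those not divisible by 10: 25 − 2 = 23; dropped labels = 2 × 23 = 46.
Actual frame index = 45251 − 46 = 45205.

45205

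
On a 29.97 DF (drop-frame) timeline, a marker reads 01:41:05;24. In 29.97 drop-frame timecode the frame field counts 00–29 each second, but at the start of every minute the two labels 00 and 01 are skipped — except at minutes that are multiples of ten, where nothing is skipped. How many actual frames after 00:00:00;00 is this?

181792

Complete 10-minute blocks: 10, each 17982 frames → 179820.
Remaining 1 whole minute in the current block: 1800 + 0 × 1798 = 1800 frames.
Within the current minute: 5 × 30 + 24 − 2 = 172 (labels ;00/;01 skipped at this minute). Total = 179820 + 1800 + 172 = 181792.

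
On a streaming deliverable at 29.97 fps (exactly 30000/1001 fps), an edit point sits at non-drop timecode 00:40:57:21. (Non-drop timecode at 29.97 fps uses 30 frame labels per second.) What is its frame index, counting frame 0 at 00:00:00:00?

Total seconds to the label: (0 × 3600 + 40 × 60 + 57) = 2457.
Frame index = 2457 × 30 + 21 = 73731.

73731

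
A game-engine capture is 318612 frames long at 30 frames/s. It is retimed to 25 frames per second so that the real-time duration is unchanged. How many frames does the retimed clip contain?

Target frames = source frames × (target rate / source rate) = 318612 × (25)/(30) = 318612 × 5/6 = 265510.

265510 frames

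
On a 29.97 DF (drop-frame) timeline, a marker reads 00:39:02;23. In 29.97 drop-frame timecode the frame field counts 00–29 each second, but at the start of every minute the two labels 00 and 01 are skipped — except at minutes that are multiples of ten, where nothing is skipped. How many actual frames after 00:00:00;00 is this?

70211

Complete 10-minute blocks: 3, each 17982 frames → 53946.
Remaining 9 whole minutes in the current block: 1800 + 8 × 1798 = 16184 frames.
Within the current minute: 2 × 30 + 23 − 2 = 81 (labels ;00/;01 skipped at this minute). Total = 53946 + 16184 + 81 = 70211.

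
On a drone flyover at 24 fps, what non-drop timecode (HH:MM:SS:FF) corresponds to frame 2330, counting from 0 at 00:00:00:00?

2330 ÷ 24 = 97 full seconds, remainder 2 frames.
97 s = 0 h 1 min 37 s.
Timecode: 00:01:37:02.

00:01:37:02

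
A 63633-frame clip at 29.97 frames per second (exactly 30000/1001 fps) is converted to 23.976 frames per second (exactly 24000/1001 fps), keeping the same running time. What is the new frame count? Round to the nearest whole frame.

50906 frames

Frames at target rate = 63633 × (24000/1001) / (30000/1001) = 254532/5 ≈ 50906.400.
Nearest whole frame: 50906.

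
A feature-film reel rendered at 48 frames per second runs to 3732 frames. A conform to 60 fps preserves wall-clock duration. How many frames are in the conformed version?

Frames at target rate = 3732 × (60) / (48) = 4665.

4665 frames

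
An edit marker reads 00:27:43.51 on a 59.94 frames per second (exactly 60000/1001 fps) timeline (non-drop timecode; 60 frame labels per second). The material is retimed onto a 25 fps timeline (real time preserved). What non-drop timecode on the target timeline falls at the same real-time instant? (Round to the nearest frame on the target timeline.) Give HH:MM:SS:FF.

Source frame index: (0×3600 + 27×60 + 43) × 60 + 51 = 99831.
Real time: 99831 / (60000/1001) = 33310277/20000 s.
Target frame: (33310277/20000) × (25) = 33310277/800 ≈ 41637.846 → 41638.
At 25 labels/s: frame 41638 → 00:27:45:13.

00:27:45:13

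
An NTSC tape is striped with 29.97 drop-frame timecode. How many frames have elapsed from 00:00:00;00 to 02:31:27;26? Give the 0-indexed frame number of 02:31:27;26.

Complete 10-minute blocks: 15, each 17982 frames → 269730.
Remaining 1 whole minute in the current block: 1800 + 0 × 1798 = 1800 frames.
Within the current minute: 27 × 30 + 26 − 2 = 834 (labels ;00/;01 skipped at this minute). Total = 269730 + 1800 + 834 = 272364.

272364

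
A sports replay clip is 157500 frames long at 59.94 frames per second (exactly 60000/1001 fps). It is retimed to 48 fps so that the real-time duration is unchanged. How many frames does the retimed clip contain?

Target frames = source frames × (target rate / source rate) = 157500 × (48)/(60000/1001) = 157500 × 1001/1250 = 126126.

126126 frames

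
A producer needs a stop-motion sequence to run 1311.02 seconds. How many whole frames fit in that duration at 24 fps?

31464 frames

Frames = 1311.02 × 24 = 786612/25 ≈ 31464.4800.
Complete frames: 31464.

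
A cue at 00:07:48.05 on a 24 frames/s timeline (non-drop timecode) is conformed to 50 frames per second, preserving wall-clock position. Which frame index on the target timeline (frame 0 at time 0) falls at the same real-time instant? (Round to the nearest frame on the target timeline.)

Source frame index: (0×3600 + 7×60 + 48) × 24 + 5 = 11237.
Real time: 11237 / (24) = 11237/24 s.
Target frame: (11237/24) × (50) = 280925/12 ≈ 23410.417 → 23410.

frame 23410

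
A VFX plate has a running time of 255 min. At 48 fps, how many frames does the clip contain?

255 min = 15300 s.
Frames = 15300 × 48 = 734400.

734400 frames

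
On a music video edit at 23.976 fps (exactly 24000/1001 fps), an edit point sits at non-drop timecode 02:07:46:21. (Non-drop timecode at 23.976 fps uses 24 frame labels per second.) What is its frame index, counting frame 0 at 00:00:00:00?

Total seconds to the label: (2 × 3600 + 7 × 60 + 46) = 7666.
Frame index = 7666 × 24 + 21 = 184005.

frame 184005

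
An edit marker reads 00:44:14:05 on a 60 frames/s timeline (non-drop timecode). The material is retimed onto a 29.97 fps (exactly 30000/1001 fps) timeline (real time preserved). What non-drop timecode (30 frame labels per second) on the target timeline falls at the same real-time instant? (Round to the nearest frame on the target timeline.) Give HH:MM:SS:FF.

Source frame index: (0×3600 + 44×60 + 14) × 60 + 5 = 159245.
Real time: 159245 / (60) = 31849/12 s.
Target frame: (31849/12) × (30000/1001) = 79622500/1001 ≈ 79542.957 → 79543.
At 30 labels/s: frame 79543 → 00:44:11:13.

00:44:11:13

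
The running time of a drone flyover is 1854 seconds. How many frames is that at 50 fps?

92700 frames

Frames = 1854 × 50 = 92700.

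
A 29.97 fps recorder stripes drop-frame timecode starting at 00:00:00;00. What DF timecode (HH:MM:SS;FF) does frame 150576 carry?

01:23:44;06

Each 10-minute DF block holds 10 × 60 × 30 − 9 × 2 = 17982 frames. 150576 ÷ 17982 → 8 full blocks, remainder 6720.
Within the partial block the first minute is 1800 frames and each further minute 1798, so 3 further minute boundaries passed. Total skipped labels = 18 × 8 + 2 × 3 = 150.
Non-drop label index = 150576 + 150 = 150726; at 30 labels/s that is 01:23:44:06, i.e. DF 01:23:44;06.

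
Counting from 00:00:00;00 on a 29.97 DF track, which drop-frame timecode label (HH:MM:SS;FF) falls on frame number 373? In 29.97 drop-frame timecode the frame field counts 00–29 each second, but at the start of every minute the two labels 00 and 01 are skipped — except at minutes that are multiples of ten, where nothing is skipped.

00:00:12;13

Ten DF minutes hold 17982 frames, so frame 373 lies in block 0 (frames 0–17981) with 373 frames into that block.
The block's first minute is 1800 frames and the rest 1798 each; 373 frames reaches minute 0, so 0 × 18 + 0 × 2 = 0 labels have been skipped so far.
Adding those back, label number 373 + 0 = 373 at 30 labels/s is 12 s + 13 f = 0 h 0 min 12 s frame 13, i.e. 00:00:12;13.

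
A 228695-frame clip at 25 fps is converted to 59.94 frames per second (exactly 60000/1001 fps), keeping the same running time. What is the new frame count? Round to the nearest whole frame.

548320 frames

Frames at target rate = 228695 × (60000/1001) / (25) = 548868000/1001 ≈ 548319.680.
Nearest whole frame: 548320.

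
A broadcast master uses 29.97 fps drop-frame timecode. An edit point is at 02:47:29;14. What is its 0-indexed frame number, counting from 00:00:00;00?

301182

Complete 10-minute blocks: 16, each 17982 frames → 287712.
Remaining 7 whole minutes in the current block: 1800 + 6 × 1798 = 12588 frames.
Within the current minute: 29 × 30 + 14 − 2 = 882 (labels ;00/;01 skipped at this minute). Total = 287712 + 12588 + 882 = 301182.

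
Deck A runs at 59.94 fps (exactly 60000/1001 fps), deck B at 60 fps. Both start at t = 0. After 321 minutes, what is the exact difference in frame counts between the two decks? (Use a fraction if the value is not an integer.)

1155600/1001 frames

321 min = 19260 s.
A emits 60000/1001 × 19260 = 1155600000/1001 frames; B emits 60 × 19260 = 1155600.
Difference = 1155600/1001 frames (≈ 1154.4456); B is ahead of A.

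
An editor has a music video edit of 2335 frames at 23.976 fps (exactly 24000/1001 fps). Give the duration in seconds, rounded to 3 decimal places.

97.389 seconds

Running time = 2335 × 1001/24000 = 467467/4800 s ≈ 97.389 s.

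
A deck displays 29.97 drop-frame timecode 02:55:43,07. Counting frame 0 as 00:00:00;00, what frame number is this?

As if non-drop at 30 labels/s: (2 × 3600 + 55 × 60 + 43) × 30 + 7 = 316297.
Minute boundaries passed: 175; those not divisible by 10: 175 − 17 = 158; dropped labels = 2 × 158 = 316.
Actual frame index = 316297 − 316 = 315981.

315981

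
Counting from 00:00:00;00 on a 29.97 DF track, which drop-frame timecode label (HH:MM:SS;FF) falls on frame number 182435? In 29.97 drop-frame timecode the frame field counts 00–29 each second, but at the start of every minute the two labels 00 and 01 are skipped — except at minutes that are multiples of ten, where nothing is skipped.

Each 10-minute DF block holds 10 × 60 × 30 − 9 × 2 = 17982 frames. 182435 ÷ 17982 → 10 full blocks, remainder 2615.
Within the partial block the first minute is 1800 frames and each further minute 1798, so 1 further minute boundary passed. Total skipped labels = 18 × 10 + 2 × 1 = 182.
Non-drop label index = 182435 + 182 = 182617; at 30 labels/s that is 01:41:27:07, i.e. DF 01:41:27;07.

01:41:27;07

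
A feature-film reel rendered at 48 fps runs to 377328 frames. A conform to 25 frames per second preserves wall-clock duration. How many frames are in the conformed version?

196525 frames

Target frames = source frames × (target rate / source rate) = 377328 × (25)/(48) = 377328 × 25/48 = 196525.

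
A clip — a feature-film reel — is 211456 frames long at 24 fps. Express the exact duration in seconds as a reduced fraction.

Running time = 211456 ÷ (24) = 211456 × 1/24 = 26432/3 s.

26432/3 seconds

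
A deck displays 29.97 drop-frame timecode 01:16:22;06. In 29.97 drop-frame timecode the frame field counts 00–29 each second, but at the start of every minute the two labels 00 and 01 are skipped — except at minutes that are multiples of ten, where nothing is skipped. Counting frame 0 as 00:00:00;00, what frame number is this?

As if non-drop at 30 labels/s: (1 × 3600 + 16 × 60 + 22) × 30 + 6 = 137466.
Minute boundaries passed: 76; those not divisible by 10: 76 − 7 = 69; dropped labels = 2 × 69 = 138.
Actual frame index = 137466 − 138 = 137328.

137328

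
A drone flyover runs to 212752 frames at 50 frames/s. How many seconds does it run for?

4255.04 seconds

Running time = 212752 / (50) = 4255.04 s.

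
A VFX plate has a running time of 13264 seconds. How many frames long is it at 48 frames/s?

Frames = 13264 × 48 = 636672.

636672 frames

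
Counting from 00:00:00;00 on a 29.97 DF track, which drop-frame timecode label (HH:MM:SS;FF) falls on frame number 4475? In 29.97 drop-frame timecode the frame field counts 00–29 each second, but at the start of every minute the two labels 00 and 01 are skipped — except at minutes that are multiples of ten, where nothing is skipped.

Each 10-minute DF block holds 10 × 60 × 30 − 9 × 2 = 17982 frames. 4475 ÷ 17982 → 0 full blocks, remainder 4475.
Within the partial block the first minute is 1800 frames and each further minute 1798, so 2 further minute boundaries passed. Total skipped labels = 18 × 0 + 2 × 2 = 4.
Non-drop label index = 4475 + 4 = 4479; at 30 labels/s that is 00:02:29:09, i.e. DF 00:02:29;09.

00:02:29;09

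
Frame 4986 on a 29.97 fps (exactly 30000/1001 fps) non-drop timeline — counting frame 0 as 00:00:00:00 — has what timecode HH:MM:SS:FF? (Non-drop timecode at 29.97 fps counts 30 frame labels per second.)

00:02:46:06

4986 ÷ 30 = 166 full seconds, remainder 6 frames.
166 s = 0 h 2 min 46 s.
Timecode: 00:02:46:06.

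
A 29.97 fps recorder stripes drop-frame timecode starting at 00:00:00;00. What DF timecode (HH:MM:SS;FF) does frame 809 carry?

00:00:26;29

Each 10-minute DF block holds 10 × 60 × 30 − 9 × 2 = 17982 frames. 809 ÷ 17982 → 0 full blocks, remainder 809.
Within the partial block the first minute is 1800 frames and each further minute 1798, so 0 further minute boundaries passed. Total skipped labels = 18 × 0 + 2 × 0 = 0.
Non-drop label index = 809 + 0 = 809; at 30 labels/s that is 00:00:26:29, i.e. DF 00:00:26;29.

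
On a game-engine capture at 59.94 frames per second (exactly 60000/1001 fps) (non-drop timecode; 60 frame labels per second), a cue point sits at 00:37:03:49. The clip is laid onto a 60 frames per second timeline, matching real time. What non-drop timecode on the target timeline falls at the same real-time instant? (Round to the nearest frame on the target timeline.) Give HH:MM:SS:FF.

Source frame index: (0×3600 + 37×60 + 3) × 60 + 49 = 133429.
Real time: 133429 / (60000/1001) = 133562429/60000 s.
Target frame: (133562429/60000) × (60) = 133562429/1000 ≈ 133562.429 → 133562.
At 60 labels/s: frame 133562 → 00:37:06:02.

00:37:06:02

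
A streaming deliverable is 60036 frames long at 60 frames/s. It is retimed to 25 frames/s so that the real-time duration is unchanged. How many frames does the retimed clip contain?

25015 frames

Target frames = source frames × (target rate / source rate) = 60036 × (25)/(60) = 60036 × 5/12 = 25015.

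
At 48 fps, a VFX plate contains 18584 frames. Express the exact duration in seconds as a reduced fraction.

Running time = 18584 ÷ (48) = 18584 × 1/48 = 2323/6 s.

2323/6 seconds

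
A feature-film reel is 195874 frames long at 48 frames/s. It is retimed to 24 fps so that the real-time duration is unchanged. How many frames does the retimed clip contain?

Frames at target rate = 195874 × (24) / (48) = 97937.

97937 frames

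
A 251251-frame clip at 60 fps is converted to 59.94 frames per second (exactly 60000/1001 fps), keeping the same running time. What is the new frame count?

251000 frames

Target frames = source frames × (target rate / source rate) = 251251 × (60000/1001)/(60) = 251251 × 1000/1001 = 251000.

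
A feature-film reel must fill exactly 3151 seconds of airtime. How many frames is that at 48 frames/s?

151248 frames

Frames = 3151 × 48 = 151248.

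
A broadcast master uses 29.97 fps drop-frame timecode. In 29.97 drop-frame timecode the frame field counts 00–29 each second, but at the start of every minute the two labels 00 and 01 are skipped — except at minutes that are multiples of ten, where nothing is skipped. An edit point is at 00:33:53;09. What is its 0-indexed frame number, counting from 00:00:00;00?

Complete 10-minute blocks: 3, each 17982 frames → 53946.
Remaining 3 whole minutes in the current block: 1800 + 2 × 1798 = 5396 frames.
Within the current minute: 53 × 30 + 9 − 2 = 1597 (labels ;00/;01 skipped at this minute). Total = 53946 + 5396 + 1597 = 60939.

60939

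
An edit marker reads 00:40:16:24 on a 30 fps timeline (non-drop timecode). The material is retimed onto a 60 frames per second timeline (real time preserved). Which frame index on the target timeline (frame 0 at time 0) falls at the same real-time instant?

Source frame index: (0×3600 + 40×60 + 16) × 30 + 24 = 72504.
Real time: 72504 / (30) = 12084/5 s.
Target frame: (12084/5) × (60) = 145008.

frame 145008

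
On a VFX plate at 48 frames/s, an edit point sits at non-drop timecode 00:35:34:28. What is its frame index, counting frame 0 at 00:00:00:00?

Total seconds to the label: (0 × 3600 + 35 × 60 + 34) = 2134.
Frame index = 2134 × 48 + 28 = 102460.

102460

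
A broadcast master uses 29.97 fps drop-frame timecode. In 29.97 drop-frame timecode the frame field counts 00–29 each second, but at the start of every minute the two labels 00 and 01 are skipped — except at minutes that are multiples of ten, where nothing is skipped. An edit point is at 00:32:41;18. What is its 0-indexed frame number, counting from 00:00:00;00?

As if non-drop at 30 labels/s: (0 × 3600 + 32 × 60 + 41) × 30 + 18 = 58848.
Minute boundaries passed: 32; those not divisible by 10: 32 − 3 = 29; dropped labels = 2 × 29 = 58.
Actual frame index = 58848 − 58 = 58790.

58790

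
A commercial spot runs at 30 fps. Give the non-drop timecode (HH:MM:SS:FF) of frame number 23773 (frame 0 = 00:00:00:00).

23773 ÷ 30 = 792 full seconds, remainder 13 frames.
792 s = 0 h 13 min 12 s.
Timecode: 00:13:12:13.

00:13:12:13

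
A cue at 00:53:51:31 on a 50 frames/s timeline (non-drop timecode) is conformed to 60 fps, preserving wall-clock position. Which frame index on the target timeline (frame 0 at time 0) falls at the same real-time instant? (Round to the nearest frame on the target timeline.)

Source frame index: (0×3600 + 53×60 + 51) × 50 + 31 = 161581.
Real time: 161581 / (50) = 161581/50 s.
Target frame: (161581/50) × (60) = 969486/5 ≈ 193897.200 → 193897.

frame 193897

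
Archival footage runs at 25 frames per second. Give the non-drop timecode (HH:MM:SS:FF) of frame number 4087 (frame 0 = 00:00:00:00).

4087 ÷ 25 = 163 full seconds, remainder 12 frames.
163 s = 0 h 2 min 43 s.
Timecode: 00:02:43:12.

00:02:43:12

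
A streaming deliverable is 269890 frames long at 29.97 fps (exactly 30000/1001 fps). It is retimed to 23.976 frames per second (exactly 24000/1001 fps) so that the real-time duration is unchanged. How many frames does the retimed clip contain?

Target frames = source frames × (target rate / source rate) = 269890 × (24000/1001)/(30000/1001) = 269890 × 4/5 = 215912.

215912 frames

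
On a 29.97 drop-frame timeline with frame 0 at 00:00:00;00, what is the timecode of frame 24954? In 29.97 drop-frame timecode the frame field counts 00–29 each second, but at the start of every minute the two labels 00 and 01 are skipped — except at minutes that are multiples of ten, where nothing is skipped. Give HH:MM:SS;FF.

Ten DF minutes hold 17982 frames, so frame 24954 lies in block 1 (frames 17982–35963) with 6972 frames into that block.
The block's first minute is 1800 frames and the rest 1798 each; 6972 frames reaches minute 3, so 1 × 18 + 3 × 2 = 24 labels have been skipped so far.
Adding those back, label number 24954 + 24 = 24978 at 30 labels/s is 832 s + 18 f = 0 h 13 min 52 s frame 18, i.e. 00:13:52;18.

00:13:52;18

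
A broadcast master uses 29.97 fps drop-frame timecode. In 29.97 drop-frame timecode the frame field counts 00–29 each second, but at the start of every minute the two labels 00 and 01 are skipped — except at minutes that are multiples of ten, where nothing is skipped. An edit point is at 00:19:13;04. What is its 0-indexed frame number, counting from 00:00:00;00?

As if non-drop at 30 labels/s: (0 × 3600 + 19 × 60 + 13) × 30 + 4 = 34594.
Minute boundaries passed: 19; those not divisible by 10: 19 − 1 = 18; dropped labels = 2 × 18 = 36.
Actual frame index = 34594 − 36 = 34558.

34558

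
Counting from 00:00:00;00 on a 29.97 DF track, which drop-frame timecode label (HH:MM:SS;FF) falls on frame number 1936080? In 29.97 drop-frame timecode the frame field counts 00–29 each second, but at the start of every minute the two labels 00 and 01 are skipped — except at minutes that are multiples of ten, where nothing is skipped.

Ten DF minutes hold 17982 frames, so frame 1936080 lies in block 107 (frames 1924074–1942055) with 12006 frames into that block.
The block's first minute is 1800 frames and the rest 1798 each; 12006 frames reaches minute 6, so 107 × 18 + 6 × 2 = 1938 labels have been skipped so far.
Adding those back, label number 1936080 + 1938 = 1938018 at 30 labels/s is 64600 s + 18 f = 17 h 56 min 40 s frame 18, i.e. 17:56:40;18.

17:56:40;18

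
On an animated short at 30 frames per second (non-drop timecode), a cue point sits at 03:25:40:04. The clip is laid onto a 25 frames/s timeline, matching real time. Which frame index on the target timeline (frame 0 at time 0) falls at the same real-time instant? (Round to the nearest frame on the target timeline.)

frame 308503

Source frame index: (3×3600 + 25×60 + 40) × 30 + 4 = 370204.
Real time: 370204 / (30) = 185102/15 s.
Target frame: (185102/15) × (25) = 925510/3 ≈ 308503.333 → 308503.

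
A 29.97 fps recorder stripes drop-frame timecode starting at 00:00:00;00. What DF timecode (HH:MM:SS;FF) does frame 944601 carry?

Ten DF minutes hold 17982 frames, so frame 944601 lies in block 52 (frames 935064–953045) with 9537 frames into that block.
The block's first minute is 1800 frames and the rest 1798 each; 9537 frames reaches minute 5, so 52 × 18 + 5 × 2 = 946 labels have been skipped so far.
Adding those back, label number 944601 + 946 = 945547 at 30 labels/s is 31518 s + 7 f = 8 h 45 min 18 s frame 7, i.e. 08:45:18;07.

08:45:18;07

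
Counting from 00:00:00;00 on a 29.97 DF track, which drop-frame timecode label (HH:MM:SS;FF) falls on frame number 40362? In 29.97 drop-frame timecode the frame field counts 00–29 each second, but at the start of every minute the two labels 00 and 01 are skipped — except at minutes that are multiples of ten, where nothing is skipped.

Ten DF minutes hold 17982 frames, so frame 40362 lies in block 2 (frames 35964–53945) with 4398 frames into that block.
The block's first minute is 1800 frames and the rest 1798 each; 4398 frames reaches minute 2, so 2 × 18 + 2 × 2 = 40 labels have been skipped so far.
Adding those back, label number 40362 + 40 = 40402 at 30 labels/s is 1346 s + 22 f = 0 h 22 min 26 s frame 22, i.e. 00:22:26;22.

00:22:26;22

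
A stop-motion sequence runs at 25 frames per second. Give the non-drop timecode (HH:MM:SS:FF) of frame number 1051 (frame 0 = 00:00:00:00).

00:00:42:01

1051 ÷ 25 = 42 full seconds, remainder 1 frame.
42 s = 0 h 0 min 42 s.
Timecode: 00:00:42:01.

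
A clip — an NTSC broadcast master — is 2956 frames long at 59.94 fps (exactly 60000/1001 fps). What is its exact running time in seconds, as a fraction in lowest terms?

Running time = 2956 ÷ (60000/1001) = 2956 × 1001/60000 = 739739/15000 s.

739739/15000 seconds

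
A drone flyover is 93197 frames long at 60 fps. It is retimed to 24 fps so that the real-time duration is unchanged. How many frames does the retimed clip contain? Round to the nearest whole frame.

37279 frames

Frames at target rate = 93197 × (24) / (60) = 186394/5 ≈ 37278.800.
Nearest whole frame: 37279.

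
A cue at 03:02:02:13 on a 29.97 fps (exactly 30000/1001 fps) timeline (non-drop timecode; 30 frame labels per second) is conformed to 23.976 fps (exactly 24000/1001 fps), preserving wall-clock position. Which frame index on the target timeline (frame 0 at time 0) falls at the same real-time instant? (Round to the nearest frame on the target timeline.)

Source frame index: (3×3600 + 2×60 + 2) × 30 + 13 = 327673.
Real time: 327673 / (30000/1001) = 328000673/30000 s.
Target frame: (328000673/30000) × (24000/1001) = 1310692/5 ≈ 262138.400 → 262138.

frame 262138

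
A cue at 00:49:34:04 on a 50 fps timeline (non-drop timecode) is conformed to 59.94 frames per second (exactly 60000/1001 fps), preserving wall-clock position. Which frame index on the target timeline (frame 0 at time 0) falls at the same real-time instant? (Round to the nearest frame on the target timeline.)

frame 178267

Source frame index: (0×3600 + 49×60 + 34) × 50 + 4 = 148704.
Real time: 148704 / (50) = 74352/25 s.
Target frame: (74352/25) × (60000/1001) = 178444800/1001 ≈ 178266.533 → 178267.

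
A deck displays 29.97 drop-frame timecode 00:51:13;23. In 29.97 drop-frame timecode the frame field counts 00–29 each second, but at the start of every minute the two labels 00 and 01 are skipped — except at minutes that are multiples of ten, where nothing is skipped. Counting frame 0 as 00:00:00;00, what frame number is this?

92121

Complete 10-minute blocks: 5, each 17982 frames → 89910.
Remaining 1 whole minute in the current block: 1800 + 0 × 1798 = 1800 frames.
Within the current minute: 13 × 30 + 23 − 2 = 411 (labels ;00/;01 skipped at this minute). Total = 89910 + 1800 + 411 = 92121.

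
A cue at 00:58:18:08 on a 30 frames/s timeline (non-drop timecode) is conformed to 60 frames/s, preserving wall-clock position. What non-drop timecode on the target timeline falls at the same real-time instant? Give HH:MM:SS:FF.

Source frame index: (0×3600 + 58×60 + 18) × 30 + 8 = 104948.
Real time: 104948 / (30) = 52474/15 s.
Target frame: (52474/15) × (60) = 209896.
At 60 labels/s: frame 209896 → 00:58:18:16.

00:58:18:16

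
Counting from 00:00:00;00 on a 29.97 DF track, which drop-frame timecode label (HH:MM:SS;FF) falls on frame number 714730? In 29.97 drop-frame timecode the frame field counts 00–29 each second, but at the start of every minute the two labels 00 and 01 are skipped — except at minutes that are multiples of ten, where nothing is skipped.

Ten DF minutes hold 17982 frames, so frame 714730 lies in block 39 (frames 701298–719279) with 13432 frames into that block.
The block's first minute is 1800 frames and the rest 1798 each; 13432 frames reaches minute 7, so 39 × 18 + 7 × 2 = 716 labels have been skipped so far.
Adding those back, label number 714730 + 716 = 715446 at 30 labels/s is 23848 s + 6 f = 6 h 37 min 28 s frame 6, i.e. 06:37:28;06.

06:37:28;06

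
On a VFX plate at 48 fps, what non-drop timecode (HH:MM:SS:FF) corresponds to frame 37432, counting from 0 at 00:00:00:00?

00:12:59:40

37432 ÷ 48 = 779 full seconds, remainder 40 frames.
779 s = 0 h 12 min 59 s.
Timecode: 00:12:59:40.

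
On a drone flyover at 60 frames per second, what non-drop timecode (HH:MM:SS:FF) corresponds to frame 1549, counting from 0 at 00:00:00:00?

1549 ÷ 60 = 25 full seconds, remainder 49 frames.
25 s = 0 h 0 min 25 s.
Timecode: 00:00:25:49.

00:00:25:49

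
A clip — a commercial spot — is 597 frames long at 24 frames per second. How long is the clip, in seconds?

Running time = 597 / (24) = 24.875 s.

24.875 seconds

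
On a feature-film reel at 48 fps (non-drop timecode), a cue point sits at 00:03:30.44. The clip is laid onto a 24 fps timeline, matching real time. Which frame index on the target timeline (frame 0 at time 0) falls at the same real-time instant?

frame 5062

Source frame index: (0×3600 + 3×60 + 30) × 48 + 44 = 10124.
Real time: 10124 / (48) = 2531/12 s.
Target frame: (2531/12) × (24) = 5062.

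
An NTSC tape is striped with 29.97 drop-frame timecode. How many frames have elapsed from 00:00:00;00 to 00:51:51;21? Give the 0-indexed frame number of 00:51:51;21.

Complete 10-minute blocks: 5, each 17982 frames → 89910.
Remaining 1 whole minute in the current block: 1800 + 0 × 1798 = 1800 frames.
Within the current minute: 51 × 30 + 21 − 2 = 1549 (labels ;00/;01 skipped at this minute). Total = 89910 + 1800 + 1549 = 93259.

93259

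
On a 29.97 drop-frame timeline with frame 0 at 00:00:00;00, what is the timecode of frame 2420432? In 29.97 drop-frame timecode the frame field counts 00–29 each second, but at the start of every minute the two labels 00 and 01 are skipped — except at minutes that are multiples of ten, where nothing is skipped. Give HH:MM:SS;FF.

22:26:01;26

Ten DF minutes hold 17982 frames, so frame 2420432 lies in block 134 (frames 2409588–2427569) with 10844 frames into that block.
The block's first minute is 1800 frames and the rest 1798 each; 10844 frames reaches minute 6, so 134 × 18 + 6 × 2 = 2424 labels have been skipped so far.
Adding those back, label number 2420432 + 2424 = 2422856 at 30 labels/s is 80761 s + 26 f = 22 h 26 min 1 s frame 26, i.e. 22:26:01;26.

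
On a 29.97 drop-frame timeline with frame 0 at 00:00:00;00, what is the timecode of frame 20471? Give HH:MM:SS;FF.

00:11:23;01

Each 10-minute DF block holds 10 × 60 × 30 − 9 × 2 = 17982 frames. 20471 ÷ 17982 → 1 full block, remainder 2489.
Within the partial block the first minute is 1800 frames and each further minute 1798, so 1 further minute boundary passed. Total skipped labels = 18 × 1 + 2 × 1 = 20.
Non-drop label index = 20471 + 20 = 20491; at 30 labels/s that is 00:11:23:01, i.e. DF 00:11:23;01.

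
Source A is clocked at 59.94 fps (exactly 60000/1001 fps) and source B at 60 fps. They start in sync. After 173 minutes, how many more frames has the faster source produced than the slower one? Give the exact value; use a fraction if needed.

622800/1001 frames

173 min = 10380 s.
A emits 60000/1001 × 10380 = 622800000/1001 frames; B emits 60 × 10380 = 622800.
Difference = 622800/1001 frames (≈ 622.1778); B is ahead of A.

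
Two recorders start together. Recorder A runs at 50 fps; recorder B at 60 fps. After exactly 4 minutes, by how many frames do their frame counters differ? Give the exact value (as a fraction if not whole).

4 min = 240 s.
A emits 50 × 240 = 12000 frames; B emits 60 × 240 = 14400.
Difference = 2400 frames; B is ahead of A.

2400 frames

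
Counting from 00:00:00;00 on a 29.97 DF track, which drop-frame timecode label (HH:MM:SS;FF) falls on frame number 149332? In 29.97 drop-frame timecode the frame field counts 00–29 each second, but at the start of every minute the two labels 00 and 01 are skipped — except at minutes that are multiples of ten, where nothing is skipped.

Each 10-minute DF block holds 10 × 60 × 30 − 9 × 2 = 17982 frames. 149332 ÷ 17982 → 8 full blocks, remainder 5476.
Within the partial block the first minute is 1800 frames and each further minute 1798, so 3 further minute boundaries passed. Total skipped labels = 18 × 8 + 2 × 3 = 150.
Non-drop label index = 149332 + 150 = 149482; at 30 labels/s that is 01:23:02:22, i.e. DF 01:23:02;22.

01:23:02;22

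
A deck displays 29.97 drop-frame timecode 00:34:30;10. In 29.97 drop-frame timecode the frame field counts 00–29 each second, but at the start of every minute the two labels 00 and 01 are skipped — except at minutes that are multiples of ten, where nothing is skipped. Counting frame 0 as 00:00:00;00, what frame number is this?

Complete 10-minute blocks: 3, each 17982 frames → 53946.
Remaining 4 whole minutes in the current block: 1800 + 3 × 1798 = 7194 frames.
Within the current minute: 30 × 30 + 10 − 2 = 908 (labels ;00/;01 skipped at this minute). Total = 53946 + 7194 + 908 = 62048.

62048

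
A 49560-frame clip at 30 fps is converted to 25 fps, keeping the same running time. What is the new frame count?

Target frames = source frames × (target rate / source rate) = 49560 × (25)/(30) = 49560 × 5/6 = 41300.

41300 frames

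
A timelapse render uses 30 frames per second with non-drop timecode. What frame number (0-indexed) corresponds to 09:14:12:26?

Total seconds to the label: (9 × 3600 + 14 × 60 + 12) = 33252.
Frame index = 33252 × 30 + 26 = 997586.

frame 997586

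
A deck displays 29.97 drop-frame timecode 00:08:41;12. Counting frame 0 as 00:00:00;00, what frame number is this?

Complete 10-minute blocks: 0, each 17982 frames → 0.
Remaining 8 whole minutes in the current block: 1800 + 7 × 1798 = 14386 frames.
Within the current minute: 41 × 30 + 12 − 2 = 1240 (labels ;00/;01 skipped at this minute). Total = 0 + 14386 + 1240 = 15626.

15626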